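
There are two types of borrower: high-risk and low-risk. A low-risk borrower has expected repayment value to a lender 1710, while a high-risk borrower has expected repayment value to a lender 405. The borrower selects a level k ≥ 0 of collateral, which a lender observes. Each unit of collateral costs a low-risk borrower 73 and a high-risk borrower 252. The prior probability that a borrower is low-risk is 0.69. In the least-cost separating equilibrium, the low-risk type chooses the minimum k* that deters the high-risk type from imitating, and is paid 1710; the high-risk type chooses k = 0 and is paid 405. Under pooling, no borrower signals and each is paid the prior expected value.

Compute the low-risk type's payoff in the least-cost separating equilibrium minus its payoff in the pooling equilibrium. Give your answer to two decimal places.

26.51

Least-cost separating signal: k* solves 405 = 1710 − 252·k*, so k* = (1710 − 405)/252 ≈ 5.1786.
Low-risk type's separating payoff: 1710 − 73 × k* = 1710 − 73 × (1710 − 405)/252 = 1710 − 95265/252 ≈ 1331.9643.
Pooling payoff: 0.69 × 1710 + 0.31 × 405 = 1305.45.
Difference: 1331.9643 − 1305.45 = 26.5143, i.e. 26.51 to two decimal places.
The low-risk type prefers to separate.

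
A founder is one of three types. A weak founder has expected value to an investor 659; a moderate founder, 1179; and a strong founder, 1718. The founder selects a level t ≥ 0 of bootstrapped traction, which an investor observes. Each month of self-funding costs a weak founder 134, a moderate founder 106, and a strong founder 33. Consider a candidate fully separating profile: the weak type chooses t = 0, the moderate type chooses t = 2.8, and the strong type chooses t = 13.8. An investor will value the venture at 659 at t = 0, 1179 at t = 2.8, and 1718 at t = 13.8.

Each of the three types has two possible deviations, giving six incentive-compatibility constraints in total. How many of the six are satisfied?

5

Moderate (own payoff 1179 − 106×2.8 = 882.2): to t=0 gives 659 → no gain ✓; to t=13.8 gives 1718 − 106×13.8 = 255.2 → no gain ✓.
Strong (own payoff 1718 − 33×13.8 = 1262.6): to t=0 gives 659 → no gain ✓; to t=2.8 gives 1179 − 33×2.8 = 1086.6 → no gain ✓.
Weak (own payoff 659): to t=2.8 gives 1179 − 134×2.8 = 803.8 → profitable ✗; to t=13.8 gives 1718 − 134×13.8 = -131.2 → no gain ✓.
5 of the 6 constraints hold; not an equilibrium.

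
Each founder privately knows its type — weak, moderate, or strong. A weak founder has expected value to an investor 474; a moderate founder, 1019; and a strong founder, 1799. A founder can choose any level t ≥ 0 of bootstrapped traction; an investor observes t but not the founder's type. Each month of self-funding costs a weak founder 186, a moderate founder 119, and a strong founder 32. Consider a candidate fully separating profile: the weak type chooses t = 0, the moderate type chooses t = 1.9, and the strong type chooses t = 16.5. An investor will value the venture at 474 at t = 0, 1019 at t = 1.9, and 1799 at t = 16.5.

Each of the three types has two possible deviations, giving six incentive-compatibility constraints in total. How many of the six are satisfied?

5

Weak (own payoff 474): to t=1.9 gives 1019 − 186×1.9 = 665.6 → profitable ✗; to t=16.5 gives 1799 − 186×16.5 = -1270 → no gain ✓.
Moderate (own payoff 1019 − 119×1.9 = 792.9): to t=0 gives 474 → no gain ✓; to t=16.5 gives 1799 − 119×16.5 = -164.5 → no gain ✓.
Strong (own payoff 1799 − 32×16.5 = 1271): to t=0 gives 474 → no gain ✓; to t=1.9 gives 1019 − 32×1.9 = 958.2 → no gain ✓.
5 of the 6 constraints hold; not an equilibrium.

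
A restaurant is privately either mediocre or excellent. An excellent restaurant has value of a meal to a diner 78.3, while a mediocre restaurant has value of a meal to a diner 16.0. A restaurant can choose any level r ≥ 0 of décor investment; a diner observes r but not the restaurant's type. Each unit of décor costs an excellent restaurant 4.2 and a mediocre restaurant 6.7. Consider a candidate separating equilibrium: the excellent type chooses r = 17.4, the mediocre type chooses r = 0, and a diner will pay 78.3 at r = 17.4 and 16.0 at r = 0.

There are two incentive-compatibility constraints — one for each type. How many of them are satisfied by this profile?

Mediocre type: stay at 0 → 16.0; mimic → 78.3 − 6.7 × 17.4 = -38.28. IC holds (16.0 ≥ -38.28).
Excellent type: signal → 78.3 − 4.2 × 17.4 = 5.22; deviate to 0 → 16.0. IC fails (5.22 < 16.0).
1 of 2 constraints hold, so this profile is not an equilibrium.

1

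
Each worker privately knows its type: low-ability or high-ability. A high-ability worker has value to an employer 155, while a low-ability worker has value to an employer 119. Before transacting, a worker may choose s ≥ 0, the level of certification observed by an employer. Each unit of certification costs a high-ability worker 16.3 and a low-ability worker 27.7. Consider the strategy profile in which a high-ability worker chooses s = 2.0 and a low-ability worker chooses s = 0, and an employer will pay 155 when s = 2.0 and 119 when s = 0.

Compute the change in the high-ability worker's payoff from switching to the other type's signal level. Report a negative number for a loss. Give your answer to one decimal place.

-3.4

Playing s = 2.0 the high-ability worker receives 155 − 16.3 × 2.0 = 122.4.
Deviating to s = 0 yields 119 instead.
Gain from deviating: 119 − 122.4 = -3.4.
The gain is negative, so the high-ability type's incentive-compatibility constraint is satisfied.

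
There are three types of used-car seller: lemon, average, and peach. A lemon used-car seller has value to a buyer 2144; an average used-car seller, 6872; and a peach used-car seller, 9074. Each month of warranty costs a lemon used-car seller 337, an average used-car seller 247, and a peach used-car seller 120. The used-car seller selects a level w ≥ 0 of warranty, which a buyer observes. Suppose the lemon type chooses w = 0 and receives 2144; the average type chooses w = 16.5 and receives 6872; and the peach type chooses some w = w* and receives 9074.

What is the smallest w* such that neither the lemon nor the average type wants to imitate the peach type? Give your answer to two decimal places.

Lemon type (on-path payoff 2144) won't mimic when 2144 ≥ 9074 − 337·w*, i.e. w* ≥ 20.56.
Average type (on-path payoff 6872 − 247×16.5 = 2796.5) won't mimic when 2796.5 ≥ 9074 − 247·w*, i.e. w* ≥ 25.41.
Both must hold, so w* = max(20.56, 25.41) = 25.41. The average type's constraint binds.

25.41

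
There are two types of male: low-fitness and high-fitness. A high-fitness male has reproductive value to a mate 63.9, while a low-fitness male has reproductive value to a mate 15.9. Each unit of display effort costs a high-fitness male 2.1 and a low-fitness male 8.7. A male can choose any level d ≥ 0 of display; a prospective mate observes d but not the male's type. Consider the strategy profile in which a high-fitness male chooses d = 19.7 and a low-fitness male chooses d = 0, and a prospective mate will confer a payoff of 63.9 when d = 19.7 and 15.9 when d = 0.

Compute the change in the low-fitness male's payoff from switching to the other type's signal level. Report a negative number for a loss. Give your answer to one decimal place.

-123.4

Playing d = 0 the low-fitness male receives 15.9.
Deviating to d = 19.7 brings payment 63.9 at cost 8.7 × 19.7 = 171.39, netting -107.49.
Gain from deviating: -107.49 − 15.9 = -123.39, i.e. -123.4 to one decimal place.
The gain is negative, so the low-fitness type's incentive-compatibility constraint is satisfied.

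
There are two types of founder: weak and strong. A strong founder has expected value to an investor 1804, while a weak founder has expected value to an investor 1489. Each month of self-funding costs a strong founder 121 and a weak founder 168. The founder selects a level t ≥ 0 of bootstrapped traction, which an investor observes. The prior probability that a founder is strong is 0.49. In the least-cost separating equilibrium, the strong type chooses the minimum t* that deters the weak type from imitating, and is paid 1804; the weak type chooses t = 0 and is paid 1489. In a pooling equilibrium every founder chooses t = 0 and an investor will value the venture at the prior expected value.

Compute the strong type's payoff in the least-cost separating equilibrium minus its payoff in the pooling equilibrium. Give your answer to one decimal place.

-66.2

Least-cost separating signal: t* solves 1489 = 1804 − 168·t*, so t* = (1804 − 1489)/168 = 1.875.
Strong type's separating payoff: 1804 − 121 × t* = 1804 − 121 × (1804 − 1489)/168 = 1804 − 38115/168 = 1577.125.
Pooling payoff: 0.49 × 1804 + 0.51 × 1489 = 1643.35.
Difference: 1577.125 − 1643.35 = -66.225, i.e. -66.2 to one decimal place.
The strong type would prefer the pooling outcome.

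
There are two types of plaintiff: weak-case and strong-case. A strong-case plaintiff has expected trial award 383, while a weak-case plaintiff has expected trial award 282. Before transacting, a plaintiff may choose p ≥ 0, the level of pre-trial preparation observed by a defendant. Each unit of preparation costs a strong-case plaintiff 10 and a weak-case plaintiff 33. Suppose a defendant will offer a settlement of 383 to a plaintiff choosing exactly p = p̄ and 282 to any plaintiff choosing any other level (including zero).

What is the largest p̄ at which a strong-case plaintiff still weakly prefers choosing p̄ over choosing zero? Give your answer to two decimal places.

10.10

Choosing p̄ yields the strong-case type 383 − 10·p̄; choosing zero yields 282.
The strong-case type is indifferent at 383 − 10·p̄ = 282, i.e. p̄ = (383 − 282) / 10 = 10.10.
For any p̄ above 10.10 the strong-case type would rather pool at zero, so separation collapses.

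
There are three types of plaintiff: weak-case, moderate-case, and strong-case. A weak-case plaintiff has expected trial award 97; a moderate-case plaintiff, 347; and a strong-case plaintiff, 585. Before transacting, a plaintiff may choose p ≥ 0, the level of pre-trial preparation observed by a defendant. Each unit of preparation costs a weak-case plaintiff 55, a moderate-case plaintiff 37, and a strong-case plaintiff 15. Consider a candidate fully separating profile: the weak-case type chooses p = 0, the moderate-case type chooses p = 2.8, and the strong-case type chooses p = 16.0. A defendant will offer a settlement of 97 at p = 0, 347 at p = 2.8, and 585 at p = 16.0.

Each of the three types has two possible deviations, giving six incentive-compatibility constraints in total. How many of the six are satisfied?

5

Weak-case (own payoff 97): to p=2.8 gives 347 − 55×2.8 = 193 → profitable ✗; to p=16.0 gives 585 − 55×16.0 = -295 → no gain ✓.
Strong-case (own payoff 585 − 15×16.0 = 345): to p=0 gives 97 → no gain ✓; to p=2.8 gives 347 − 15×2.8 = 305 → no gain ✓.
Moderate-case (own payoff 347 − 37×2.8 = 243.4): to p=0 gives 97 → no gain ✓; to p=16.0 gives 585 − 37×16.0 = -7 → no gain ✓.
5 of the 6 constraints hold; not an equilibrium.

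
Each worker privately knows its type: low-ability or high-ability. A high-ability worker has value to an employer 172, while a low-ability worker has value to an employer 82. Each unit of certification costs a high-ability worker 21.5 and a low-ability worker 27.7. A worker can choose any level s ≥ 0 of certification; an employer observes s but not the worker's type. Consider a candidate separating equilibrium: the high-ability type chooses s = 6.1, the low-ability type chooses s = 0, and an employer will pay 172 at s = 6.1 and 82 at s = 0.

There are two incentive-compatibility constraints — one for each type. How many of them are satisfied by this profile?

Low-ability type: stay at 0 → 82; mimic → 172 − 27.7 × 6.1 = 3.03. IC holds (82 ≥ 3.03).
High-ability type: signal → 172 − 21.5 × 6.1 = 40.85; deviate to 0 → 82. IC fails (40.85 < 82).
1 of 2 constraints hold, so this profile is not an equilibrium.

1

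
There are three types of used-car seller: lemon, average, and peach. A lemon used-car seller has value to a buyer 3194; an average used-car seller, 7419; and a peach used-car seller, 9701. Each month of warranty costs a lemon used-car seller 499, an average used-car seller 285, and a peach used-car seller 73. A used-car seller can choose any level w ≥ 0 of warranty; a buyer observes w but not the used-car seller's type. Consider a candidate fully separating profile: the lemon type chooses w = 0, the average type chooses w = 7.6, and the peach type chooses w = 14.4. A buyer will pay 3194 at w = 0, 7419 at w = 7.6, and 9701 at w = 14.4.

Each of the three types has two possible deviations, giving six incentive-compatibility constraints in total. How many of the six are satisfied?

4

Peach (own payoff 9701 − 73×14.4 = 8649.8): to w=0 gives 3194 → no gain ✓; to w=7.6 gives 7419 − 73×7.6 = 6864.2 → no gain ✓.
Lemon (own payoff 3194): to w=7.6 gives 7419 − 499×7.6 = 3626.6 → profitable ✗; to w=14.4 gives 9701 − 499×14.4 = 2515.4 → no gain ✓.
Average (own payoff 7419 − 285×7.6 = 5253): to w=0 gives 3194 → no gain ✓; to w=14.4 gives 9701 − 285×14.4 = 5597 → profitable ✗.
4 of the 6 constraints hold; not an equilibrium.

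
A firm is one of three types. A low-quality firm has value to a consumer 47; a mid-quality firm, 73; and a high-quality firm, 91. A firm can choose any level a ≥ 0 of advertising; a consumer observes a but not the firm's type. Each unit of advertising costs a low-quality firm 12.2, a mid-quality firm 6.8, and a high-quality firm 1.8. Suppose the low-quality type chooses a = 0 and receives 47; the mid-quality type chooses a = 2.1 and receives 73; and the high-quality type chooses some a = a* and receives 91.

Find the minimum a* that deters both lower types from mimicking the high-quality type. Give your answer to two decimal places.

4.75

Mid-quality type (on-path payoff 73 − 6.8×2.1 = 58.72) won't mimic when 58.72 ≥ 91 − 6.8·a*, i.e. a* ≥ 4.75.
Low-quality type (on-path payoff 47) won't mimic when 47 ≥ 91 − 12.2·a*, i.e. a* ≥ 3.61.
Both must hold, so a* = max(3.61, 4.75) = 4.75. The mid-quality type's constraint binds.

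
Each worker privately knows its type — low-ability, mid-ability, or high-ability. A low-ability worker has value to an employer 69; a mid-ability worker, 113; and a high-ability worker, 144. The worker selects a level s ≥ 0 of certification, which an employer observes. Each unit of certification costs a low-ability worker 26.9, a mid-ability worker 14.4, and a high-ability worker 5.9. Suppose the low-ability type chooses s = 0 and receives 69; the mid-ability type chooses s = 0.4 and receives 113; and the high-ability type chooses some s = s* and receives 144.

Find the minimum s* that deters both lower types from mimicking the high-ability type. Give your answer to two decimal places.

2.79

Low-ability type (on-path payoff 69) won't mimic when 69 ≥ 144 − 26.9·s*, i.e. s* ≥ 2.79.
Mid-ability type (on-path payoff 113 − 14.4×0.4 = 107.24) won't mimic when 107.24 ≥ 144 − 14.4·s*, i.e. s* ≥ 2.55.
Both must hold, so s* = max(2.79, 2.55) = 2.79. The low-ability type's constraint binds.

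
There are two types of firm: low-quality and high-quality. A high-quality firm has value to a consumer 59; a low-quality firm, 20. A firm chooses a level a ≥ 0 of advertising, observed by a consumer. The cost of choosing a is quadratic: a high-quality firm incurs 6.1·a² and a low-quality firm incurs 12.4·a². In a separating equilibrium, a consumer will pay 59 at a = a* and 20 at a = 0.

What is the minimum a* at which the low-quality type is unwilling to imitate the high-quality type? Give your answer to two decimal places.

1.77

The low-quality type at a = 0 receives 20; imitating at a* yields 59 − 12.4·a*².
Indifference: 20 = 59 − 12.4·a*², so a*² = (59 − 20) / 12.4 ≈ 3.1452.
a* = √3.1452 ≈ 1.77.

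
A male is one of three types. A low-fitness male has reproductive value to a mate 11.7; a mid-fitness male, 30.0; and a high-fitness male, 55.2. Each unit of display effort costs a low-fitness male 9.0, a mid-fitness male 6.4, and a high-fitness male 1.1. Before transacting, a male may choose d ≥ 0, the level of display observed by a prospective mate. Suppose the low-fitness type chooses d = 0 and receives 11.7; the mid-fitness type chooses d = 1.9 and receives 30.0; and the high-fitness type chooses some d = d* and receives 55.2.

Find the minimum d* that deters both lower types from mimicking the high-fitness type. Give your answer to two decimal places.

5.84

Low-fitness type (on-path payoff 11.7) won't mimic when 11.7 ≥ 55.2 − 9.0·d*, i.e. d* ≥ 4.83.
Mid-fitness type (on-path payoff 30.0 − 6.4×1.9 = 17.84) won't mimic when 17.84 ≥ 55.2 − 6.4·d*, i.e. d* ≥ 5.84.
Both must hold, so d* = max(4.83, 5.84) = 5.84. The mid-fitness type's constraint binds.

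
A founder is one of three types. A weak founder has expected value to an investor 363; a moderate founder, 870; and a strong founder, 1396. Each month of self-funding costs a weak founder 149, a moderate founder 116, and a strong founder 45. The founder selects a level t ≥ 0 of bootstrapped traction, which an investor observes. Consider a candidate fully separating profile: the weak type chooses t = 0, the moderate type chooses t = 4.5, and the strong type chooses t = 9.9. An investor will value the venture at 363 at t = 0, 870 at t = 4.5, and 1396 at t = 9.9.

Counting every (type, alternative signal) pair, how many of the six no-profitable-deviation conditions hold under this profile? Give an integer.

5

Weak (own payoff 363): to t=4.5 gives 870 − 149×4.5 = 199.5 → no gain ✓; to t=9.9 gives 1396 − 149×9.9 = -79.1 → no gain ✓.
Strong (own payoff 1396 − 45×9.9 = 950.5): to t=0 gives 363 → no gain ✓; to t=4.5 gives 870 − 45×4.5 = 667.5 → no gain ✓.
Moderate (own payoff 870 − 116×4.5 = 348): to t=0 gives 363 → profitable ✗; to t=9.9 gives 1396 − 116×9.9 = 247.6 → no gain ✓.
5 of the 6 constraints hold; not an equilibrium.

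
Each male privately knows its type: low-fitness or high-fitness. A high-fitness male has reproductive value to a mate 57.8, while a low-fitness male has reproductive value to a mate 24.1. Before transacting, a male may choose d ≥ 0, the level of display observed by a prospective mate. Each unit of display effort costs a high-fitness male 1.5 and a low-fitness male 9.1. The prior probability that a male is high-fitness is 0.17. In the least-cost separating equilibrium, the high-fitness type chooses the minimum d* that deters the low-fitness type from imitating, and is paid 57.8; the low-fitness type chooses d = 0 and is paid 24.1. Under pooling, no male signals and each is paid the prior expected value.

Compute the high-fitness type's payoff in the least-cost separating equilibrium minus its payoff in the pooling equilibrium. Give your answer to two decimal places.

22.42

Least-cost separating signal: d* solves 24.1 = 57.8 − 9.1·d*, so d* = (57.8 − 24.1)/9.1 ≈ 3.7033.
High-fitness type's separating payoff: 57.8 − 1.5 × d* = 57.8 − 1.5 × (57.8 − 24.1)/9.1 = 57.8 − 50.55/9.1 ≈ 52.2451.
Pooling payoff: 0.17 × 57.8 + 0.83 × 24.1 = 29.829.
Difference: 52.2451 − 29.829 = 22.4161, i.e. 22.42 to two decimal places.
The high-fitness type prefers to separate.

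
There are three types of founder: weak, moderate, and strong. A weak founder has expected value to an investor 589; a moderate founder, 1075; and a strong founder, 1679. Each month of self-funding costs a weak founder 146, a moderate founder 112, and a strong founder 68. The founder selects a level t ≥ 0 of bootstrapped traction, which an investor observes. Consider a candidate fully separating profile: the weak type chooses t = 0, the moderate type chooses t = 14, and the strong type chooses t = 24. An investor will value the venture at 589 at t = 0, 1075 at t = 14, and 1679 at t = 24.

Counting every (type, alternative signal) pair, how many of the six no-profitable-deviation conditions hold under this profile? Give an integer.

3

Strong (own payoff 1679 − 68×24 = 47): to t=0 gives 589 → profitable ✗; to t=14 gives 1075 − 68×14 = 123 → profitable ✗.
Moderate (own payoff 1075 − 112×14 = -493): to t=0 gives 589 → profitable ✗; to t=24 gives 1679 − 112×24 = -1009 → no gain ✓.
Weak (own payoff 589): to t=14 gives 1075 − 146×14 = -969 → no gain ✓; to t=24 gives 1679 − 146×24 = -1825 → no gain ✓.
3 of the 6 constraints hold; not an equilibrium.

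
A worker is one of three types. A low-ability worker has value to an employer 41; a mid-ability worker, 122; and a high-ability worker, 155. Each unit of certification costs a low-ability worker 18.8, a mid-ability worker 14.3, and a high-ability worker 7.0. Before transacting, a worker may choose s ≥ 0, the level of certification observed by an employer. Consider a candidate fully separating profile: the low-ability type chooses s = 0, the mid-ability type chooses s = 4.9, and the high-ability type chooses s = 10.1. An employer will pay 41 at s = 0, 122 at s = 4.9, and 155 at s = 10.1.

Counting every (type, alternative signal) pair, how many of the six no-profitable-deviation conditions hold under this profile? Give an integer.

5

Low-ability (own payoff 41): to s=4.9 gives 122 − 18.8×4.9 = 29.88 → no gain ✓; to s=10.1 gives 155 − 18.8×10.1 = -34.88 → no gain ✓.
Mid-ability (own payoff 122 − 14.3×4.9 = 51.93): to s=0 gives 41 → no gain ✓; to s=10.1 gives 155 − 14.3×10.1 = 10.57 → no gain ✓.
High-ability (own payoff 155 − 7.0×10.1 = 84.3): to s=0 gives 41 → no gain ✓; to s=4.9 gives 122 − 7.0×4.9 = 87.7 → profitable ✗.
5 of the 6 constraints hold; not an equilibrium.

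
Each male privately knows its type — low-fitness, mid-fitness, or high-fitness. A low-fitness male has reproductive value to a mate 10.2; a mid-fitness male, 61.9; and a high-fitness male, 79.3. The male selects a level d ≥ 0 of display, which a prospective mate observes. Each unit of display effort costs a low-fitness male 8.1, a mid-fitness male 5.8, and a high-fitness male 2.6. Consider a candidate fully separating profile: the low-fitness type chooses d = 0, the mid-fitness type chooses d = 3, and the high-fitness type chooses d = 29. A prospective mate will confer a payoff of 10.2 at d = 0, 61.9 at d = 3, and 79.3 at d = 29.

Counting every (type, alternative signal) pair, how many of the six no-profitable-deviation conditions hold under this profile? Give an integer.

3

High-fitness (own payoff 79.3 − 2.6×29 = 3.9): to d=0 gives 10.2 → profitable ✗; to d=3 gives 61.9 − 2.6×3 = 54.1 → profitable ✗.
Low-fitness (own payoff 10.2): to d=3 gives 61.9 − 8.1×3 = 37.6 → profitable ✗; to d=29 gives 79.3 − 8.1×29 = -155.6 → no gain ✓.
Mid-fitness (own payoff 61.9 − 5.8×3 = 44.5): to d=0 gives 10.2 → no gain ✓; to d=29 gives 79.3 − 5.8×29 = -88.9 → no gain ✓.
3 of the 6 constraints hold; not an equilibrium.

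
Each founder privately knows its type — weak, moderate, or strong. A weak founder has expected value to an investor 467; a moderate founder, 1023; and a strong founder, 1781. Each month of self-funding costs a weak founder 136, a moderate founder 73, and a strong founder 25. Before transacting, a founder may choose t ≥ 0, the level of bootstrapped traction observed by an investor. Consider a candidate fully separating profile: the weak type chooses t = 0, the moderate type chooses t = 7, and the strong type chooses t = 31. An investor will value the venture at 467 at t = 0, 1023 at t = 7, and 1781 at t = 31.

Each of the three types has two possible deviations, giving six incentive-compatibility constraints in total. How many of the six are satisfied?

6

Strong (own payoff 1781 − 25×31 = 1006): to t=0 gives 467 → no gain ✓; to t=7 gives 1023 − 25×7 = 848 → no gain ✓.
Moderate (own payoff 1023 − 73×7 = 512): to t=0 gives 467 → no gain ✓; to t=31 gives 1781 − 73×31 = -482 → no gain ✓.
Weak (own payoff 467): to t=7 gives 1023 − 136×7 = 71 → no gain ✓; to t=31 gives 1781 − 136×31 = -2435 → no gain ✓.
6 of the 6 constraints hold; this profile is a separating equilibrium.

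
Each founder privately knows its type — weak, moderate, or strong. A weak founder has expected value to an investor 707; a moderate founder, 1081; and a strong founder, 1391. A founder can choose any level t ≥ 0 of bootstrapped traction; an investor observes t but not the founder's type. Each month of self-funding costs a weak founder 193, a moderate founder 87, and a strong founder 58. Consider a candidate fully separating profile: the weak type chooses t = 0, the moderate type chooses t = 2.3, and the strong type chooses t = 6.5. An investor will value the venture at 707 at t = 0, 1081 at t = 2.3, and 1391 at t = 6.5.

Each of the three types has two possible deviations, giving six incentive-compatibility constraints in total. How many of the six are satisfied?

6

Strong (own payoff 1391 − 58×6.5 = 1014): to t=0 gives 707 → no gain ✓; to t=2.3 gives 1081 − 58×2.3 = 947.6 → no gain ✓.
Weak (own payoff 707): to t=2.3 gives 1081 − 193×2.3 = 637.1 → no gain ✓; to t=6.5 gives 1391 − 193×6.5 = 136.5 → no gain ✓.
Moderate (own payoff 1081 − 87×2.3 = 880.9): to t=0 gives 707 → no gain ✓; to t=6.5 gives 1391 − 87×6.5 = 825.5 → no gain ✓.
6 of the 6 constraints hold; this profile is a separating equilibrium.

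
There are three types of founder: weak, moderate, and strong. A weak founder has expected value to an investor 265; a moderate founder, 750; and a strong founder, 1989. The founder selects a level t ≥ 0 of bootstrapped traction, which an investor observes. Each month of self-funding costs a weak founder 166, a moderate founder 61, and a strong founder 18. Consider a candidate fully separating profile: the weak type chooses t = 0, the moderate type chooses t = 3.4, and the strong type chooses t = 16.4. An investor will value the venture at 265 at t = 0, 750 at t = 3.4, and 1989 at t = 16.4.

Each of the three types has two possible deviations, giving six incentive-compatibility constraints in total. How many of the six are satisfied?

Strong (own payoff 1989 − 18×16.4 = 1693.8): to t=0 gives 265 → no gain ✓; to t=3.4 gives 750 − 18×3.4 = 688.8 → no gain ✓.
Weak (own payoff 265): to t=3.4 gives 750 − 166×3.4 = 185.6 → no gain ✓; to t=16.4 gives 1989 − 166×16.4 = -733.4 → no gain ✓.
Moderate (own payoff 750 − 61×3.4 = 542.6): to t=0 gives 265 → no gain ✓; to t=16.4 gives 1989 − 61×16.4 = 988.6 → profitable ✗.
5 of the 6 constraints hold; not an equilibrium.

5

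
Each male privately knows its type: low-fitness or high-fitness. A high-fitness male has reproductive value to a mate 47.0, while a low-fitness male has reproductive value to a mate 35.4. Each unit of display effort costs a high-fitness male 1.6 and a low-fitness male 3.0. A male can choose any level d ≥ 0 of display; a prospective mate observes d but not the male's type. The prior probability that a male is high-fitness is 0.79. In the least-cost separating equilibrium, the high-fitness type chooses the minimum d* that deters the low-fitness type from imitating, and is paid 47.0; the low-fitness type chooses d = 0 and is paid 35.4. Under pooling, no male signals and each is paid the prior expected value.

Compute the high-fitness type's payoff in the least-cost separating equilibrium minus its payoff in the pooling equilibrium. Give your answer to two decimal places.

-3.75

Least-cost separating signal: d* solves 35.4 = 47.0 − 3.0·d*, so d* = (47.0 − 35.4)/3.0 ≈ 3.8667.
High-fitness type's separating payoff: 47.0 − 1.6 × d* = 47.0 − 1.6 × (47.0 − 35.4)/3.0 = 47.0 − 18.56/3.0 ≈ 40.8133.
Pooling payoff: 0.79 × 47.0 + 0.21 × 35.4 = 44.564.
Difference: 40.8133 − 44.564 = -3.7507, i.e. -3.75 to two decimal places.
The high-fitness type would prefer the pooling outcome.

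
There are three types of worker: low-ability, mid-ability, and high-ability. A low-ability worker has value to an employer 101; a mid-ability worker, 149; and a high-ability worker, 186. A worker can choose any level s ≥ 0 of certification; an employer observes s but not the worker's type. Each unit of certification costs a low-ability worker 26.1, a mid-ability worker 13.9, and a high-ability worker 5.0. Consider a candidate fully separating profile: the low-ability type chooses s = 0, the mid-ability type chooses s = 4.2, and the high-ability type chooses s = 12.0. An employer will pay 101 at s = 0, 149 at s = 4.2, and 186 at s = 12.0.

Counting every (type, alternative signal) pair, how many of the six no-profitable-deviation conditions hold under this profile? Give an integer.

4

Mid-ability (own payoff 149 − 13.9×4.2 = 90.62): to s=0 gives 101 → profitable ✗; to s=12.0 gives 186 − 13.9×12.0 = 19.2 → no gain ✓.
High-ability (own payoff 186 − 5.0×12.0 = 126): to s=0 gives 101 → no gain ✓; to s=4.2 gives 149 − 5.0×4.2 = 128 → profitable ✗.
Low-ability (own payoff 101): to s=4.2 gives 149 − 26.1×4.2 = 39.38 → no gain ✓; to s=12.0 gives 186 − 26.1×12.0 = -127.2 → no gain ✓.
4 of the 6 constraints hold; not an equilibrium.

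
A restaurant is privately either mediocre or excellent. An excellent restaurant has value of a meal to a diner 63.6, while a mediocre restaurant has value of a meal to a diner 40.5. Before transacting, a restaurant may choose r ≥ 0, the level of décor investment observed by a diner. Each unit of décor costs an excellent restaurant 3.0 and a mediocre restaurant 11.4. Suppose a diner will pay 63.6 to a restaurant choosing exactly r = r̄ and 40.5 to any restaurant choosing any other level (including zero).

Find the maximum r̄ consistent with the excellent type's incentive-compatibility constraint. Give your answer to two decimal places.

7.70

Choosing r̄ yields the excellent type 63.6 − 3.0·r̄; choosing zero yields 40.5.
The excellent type is indifferent at 63.6 − 3.0·r̄ = 40.5, i.e. r̄ = (63.6 − 40.5) / 3.0 = 7.70.
For any r̄ above 7.70 the excellent type would rather pool at zero, so separation collapses.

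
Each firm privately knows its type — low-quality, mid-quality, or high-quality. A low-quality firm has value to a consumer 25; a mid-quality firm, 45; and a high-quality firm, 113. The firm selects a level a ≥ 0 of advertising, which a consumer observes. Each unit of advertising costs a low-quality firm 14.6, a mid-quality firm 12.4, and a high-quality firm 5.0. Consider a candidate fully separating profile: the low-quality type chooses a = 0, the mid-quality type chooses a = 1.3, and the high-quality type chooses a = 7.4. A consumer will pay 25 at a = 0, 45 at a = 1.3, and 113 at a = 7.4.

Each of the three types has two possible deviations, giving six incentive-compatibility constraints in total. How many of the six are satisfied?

5

Low-quality (own payoff 25): to a=1.3 gives 45 − 14.6×1.3 = 26.02 → profitable ✗; to a=7.4 gives 113 − 14.6×7.4 = 4.96 → no gain ✓.
Mid-quality (own payoff 45 − 12.4×1.3 = 28.88): to a=0 gives 25 → no gain ✓; to a=7.4 gives 113 − 12.4×7.4 = 21.24 → no gain ✓.
High-quality (own payoff 113 − 5.0×7.4 = 76): to a=0 gives 25 → no gain ✓; to a=1.3 gives 45 − 5.0×1.3 = 38.5 → no gain ✓.
5 of the 6 constraints hold; not an equilibrium.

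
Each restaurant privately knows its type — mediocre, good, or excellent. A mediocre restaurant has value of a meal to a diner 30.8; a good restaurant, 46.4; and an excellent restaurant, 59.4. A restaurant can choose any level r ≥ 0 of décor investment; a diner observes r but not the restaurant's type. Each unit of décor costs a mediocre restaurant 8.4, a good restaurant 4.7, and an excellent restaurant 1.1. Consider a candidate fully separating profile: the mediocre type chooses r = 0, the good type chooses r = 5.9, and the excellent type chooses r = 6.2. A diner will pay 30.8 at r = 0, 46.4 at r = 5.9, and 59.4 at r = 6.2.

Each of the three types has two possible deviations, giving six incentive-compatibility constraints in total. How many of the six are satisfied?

Mediocre (own payoff 30.8): to r=5.9 gives 46.4 − 8.4×5.9 = -3.16 → no gain ✓; to r=6.2 gives 59.4 − 8.4×6.2 = 7.32 → no gain ✓.
Good (own payoff 46.4 − 4.7×5.9 = 18.67): to r=0 gives 30.8 → profitable ✗; to r=6.2 gives 59.4 − 4.7×6.2 = 30.26 → profitable ✗.
Excellent (own payoff 59.4 − 1.1×6.2 = 52.58): to r=0 gives 30.8 → no gain ✓; to r=5.9 gives 46.4 − 1.1×5.9 = 39.91 → no gain ✓.
4 of the 6 constraints hold; not an equilibrium.

4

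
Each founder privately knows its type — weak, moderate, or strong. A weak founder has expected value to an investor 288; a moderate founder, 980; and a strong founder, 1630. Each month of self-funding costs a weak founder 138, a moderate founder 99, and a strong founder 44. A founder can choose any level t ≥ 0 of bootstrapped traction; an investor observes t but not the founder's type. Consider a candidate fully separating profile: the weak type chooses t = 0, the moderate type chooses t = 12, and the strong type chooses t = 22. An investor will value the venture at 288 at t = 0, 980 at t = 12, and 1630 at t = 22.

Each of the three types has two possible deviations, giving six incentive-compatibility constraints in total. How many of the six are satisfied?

Moderate (own payoff 980 − 99×12 = -208): to t=0 gives 288 → profitable ✗; to t=22 gives 1630 − 99×22 = -548 → no gain ✓.
Strong (own payoff 1630 − 44×22 = 662): to t=0 gives 288 → no gain ✓; to t=12 gives 980 − 44×12 = 452 → no gain ✓.
Weak (own payoff 288): to t=12 gives 980 − 138×12 = -676 → no gain ✓; to t=22 gives 1630 − 138×22 = -1406 → no gain ✓.
5 of the 6 constraints hold; not an equilibrium.

5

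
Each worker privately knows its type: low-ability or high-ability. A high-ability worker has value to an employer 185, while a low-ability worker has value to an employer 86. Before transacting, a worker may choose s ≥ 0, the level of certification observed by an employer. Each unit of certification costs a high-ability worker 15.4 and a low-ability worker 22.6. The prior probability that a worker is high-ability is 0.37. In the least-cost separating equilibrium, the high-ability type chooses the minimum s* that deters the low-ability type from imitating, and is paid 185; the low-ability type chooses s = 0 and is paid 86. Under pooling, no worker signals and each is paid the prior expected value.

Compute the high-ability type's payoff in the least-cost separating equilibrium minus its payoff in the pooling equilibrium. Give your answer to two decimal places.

-5.09

Least-cost separating signal: s* solves 86 = 185 − 22.6·s*, so s* = (185 − 86)/22.6 ≈ 4.3805.
High-ability type's separating payoff: 185 − 15.4 × s* = 185 − 15.4 × (185 − 86)/22.6 = 185 − 1524.6/22.6 ≈ 117.5398.
Pooling payoff: 0.37 × 185 + 0.63 × 86 = 122.63.
Difference: 117.5398 − 122.63 = -5.0902, i.e. -5.09 to two decimal places.
The high-ability type would prefer the pooling outcome.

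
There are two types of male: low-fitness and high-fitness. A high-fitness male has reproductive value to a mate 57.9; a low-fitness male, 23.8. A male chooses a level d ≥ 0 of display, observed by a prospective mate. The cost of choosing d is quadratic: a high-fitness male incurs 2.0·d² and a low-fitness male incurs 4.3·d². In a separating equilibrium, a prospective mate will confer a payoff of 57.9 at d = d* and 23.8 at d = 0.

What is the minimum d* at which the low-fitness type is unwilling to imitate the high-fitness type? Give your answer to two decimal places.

The low-fitness type at d = 0 receives 23.8; imitating at d* yields 57.9 − 4.3·d*².
Indifference: 23.8 = 57.9 − 4.3·d*², so d*² = (57.9 − 23.8) / 4.3 ≈ 7.9302.
d* = √7.9302 ≈ 2.82.

2.82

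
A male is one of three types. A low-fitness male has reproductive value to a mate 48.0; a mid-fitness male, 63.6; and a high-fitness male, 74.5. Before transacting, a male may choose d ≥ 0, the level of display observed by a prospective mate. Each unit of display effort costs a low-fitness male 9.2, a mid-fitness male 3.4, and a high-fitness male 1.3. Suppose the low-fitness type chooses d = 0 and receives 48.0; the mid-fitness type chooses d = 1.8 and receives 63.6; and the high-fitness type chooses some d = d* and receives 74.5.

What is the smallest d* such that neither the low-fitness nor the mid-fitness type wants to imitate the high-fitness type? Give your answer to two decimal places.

Low-fitness type (on-path payoff 48.0) won't mimic when 48.0 ≥ 74.5 − 9.2·d*, i.e. d* ≥ 2.88.
Mid-fitness type (on-path payoff 63.6 − 3.4×1.8 = 57.48) won't mimic when 57.48 ≥ 74.5 − 3.4·d*, i.e. d* ≥ 5.01.
Both must hold, so d* = max(2.88, 5.01) = 5.01. The mid-fitness type's constraint binds.

5.01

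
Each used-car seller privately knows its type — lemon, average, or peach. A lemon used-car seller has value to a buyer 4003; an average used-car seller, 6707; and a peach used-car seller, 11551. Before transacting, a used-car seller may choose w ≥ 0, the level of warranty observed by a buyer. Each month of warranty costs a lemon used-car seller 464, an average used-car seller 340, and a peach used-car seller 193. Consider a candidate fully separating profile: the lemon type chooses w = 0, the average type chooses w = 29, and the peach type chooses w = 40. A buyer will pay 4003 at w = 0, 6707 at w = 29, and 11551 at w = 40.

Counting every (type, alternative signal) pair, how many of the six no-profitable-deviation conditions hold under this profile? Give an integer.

3

Average (own payoff 6707 − 340×29 = -3153): to w=0 gives 4003 → profitable ✗; to w=40 gives 11551 − 340×40 = -2049 → profitable ✗.
Lemon (own payoff 4003): to w=29 gives 6707 − 464×29 = -6749 → no gain ✓; to w=40 gives 11551 − 464×40 = -7009 → no gain ✓.
Peach (own payoff 11551 − 193×40 = 3831): to w=0 gives 4003 → profitable ✗; to w=29 gives 6707 − 193×29 = 1110 → no gain ✓.
3 of the 6 constraints hold; not an equilibrium.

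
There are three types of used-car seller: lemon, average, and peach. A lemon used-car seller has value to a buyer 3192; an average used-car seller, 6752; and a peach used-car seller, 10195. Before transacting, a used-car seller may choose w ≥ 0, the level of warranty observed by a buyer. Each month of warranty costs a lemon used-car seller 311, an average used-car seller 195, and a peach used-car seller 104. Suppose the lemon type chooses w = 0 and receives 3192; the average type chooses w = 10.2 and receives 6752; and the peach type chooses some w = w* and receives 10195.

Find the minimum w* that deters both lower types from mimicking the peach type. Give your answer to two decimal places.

Average type (on-path payoff 6752 − 195×10.2 = 4763) won't mimic when 4763 ≥ 10195 − 195·w*, i.e. w* ≥ 27.86.
Lemon type (on-path payoff 3192) won't mimic when 3192 ≥ 10195 − 311·w*, i.e. w* ≥ 22.52.
Both must hold, so w* = max(22.52, 27.86) = 27.86. The average type's constraint binds.

27.86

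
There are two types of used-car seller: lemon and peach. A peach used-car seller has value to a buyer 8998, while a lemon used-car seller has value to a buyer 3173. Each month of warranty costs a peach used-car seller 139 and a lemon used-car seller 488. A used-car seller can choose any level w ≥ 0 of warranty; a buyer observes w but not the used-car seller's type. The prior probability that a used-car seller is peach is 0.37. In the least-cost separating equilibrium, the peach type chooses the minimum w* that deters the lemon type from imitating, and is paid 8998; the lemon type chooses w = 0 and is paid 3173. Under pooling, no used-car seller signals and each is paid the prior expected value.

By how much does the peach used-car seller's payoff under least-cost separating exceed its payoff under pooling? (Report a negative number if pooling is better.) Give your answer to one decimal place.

2010.6

Least-cost separating signal: w* solves 3173 = 8998 − 488·w*, so w* = (8998 − 3173)/488 ≈ 11.9365.
Peach type's separating payoff: 8998 − 139 × w* = 8998 − 139 × (8998 − 3173)/488 = 8998 − 809675/488 ≈ 7338.830.
Pooling payoff: 0.37 × 8998 + 0.63 × 3173 = 5328.25.
Difference: 7338.830 − 5328.25 = 2010.58, i.e. 2010.6 to one decimal place.
The peach type prefers to separate.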